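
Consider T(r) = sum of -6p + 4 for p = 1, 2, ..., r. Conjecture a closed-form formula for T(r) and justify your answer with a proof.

T(r) = -r(3r - 1)

We claim T(r) = -r(3r - 1) for all r ≥ 1.
When r = 1: T(1) = -2, and the closed form gives -2. They agree.
For the inductive step, assume it holds for an arbitrary p ≥ 1, so T(p) = p(-3p + 1).
Then T(p+1) = T(p) + (-6p - 2) = (p(-3p + 1)) + (-6p - 2).
Simplifying, T(p+1) = -(p + 1)(3p + 2) = -(p+1)(3(p+1) - 1),
which is the closed form with r = p+1.
This completes the induction.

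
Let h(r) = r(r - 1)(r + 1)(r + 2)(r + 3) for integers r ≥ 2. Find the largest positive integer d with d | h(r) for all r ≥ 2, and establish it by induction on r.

Computing the first values: h(2) = 120 and h(3) = 720; gcd(120, 720) = 120, so d ≤ 120.
We prove 120 | r(r - 1)(r + 1)(r + 2)(r + 3) for all r ≥ 2 by induction on r.
For the base case r = 2: h(2) = 120 = 120·(1), so 120 | h(2).
Inductive step: assume the claim holds for r = k, i.e. 120 | h(k). Then
h(k+1) − h(k) = k·(k+1)·(k+2)·(k+3)·(k+4) − (k-1)·k·(k+1)·(k+2)·(k+3) = k·(k+1)·(k+2)·(k+3)·[(k+4) − (k-1)] = 5·k·(k+1)·(k+2)·(k+3). The product of 4 consecutive integers is divisible by (4)! = 24, so h(k+1) − h(k) is divisible by 5·24 = 120. By the inductive hypothesis 120 | h(k), hence 120 | h(k+1).
By induction, the statement is established for all r ≥ 2.
Therefore the largest such d is 120.

d = 120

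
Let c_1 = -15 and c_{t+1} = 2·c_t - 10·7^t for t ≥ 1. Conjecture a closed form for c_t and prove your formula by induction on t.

Computing the first terms: c_1 = -15, c_2 = -100, c_3 = -690. This suggests c_t = -2^(t - 1) - 2·7^t.
When t = 1: the formula gives -15 = -15 = c_1.
For the inductive step, assume it holds for an arbitrary k ≥ 1, so c_k = -2^(k - 1) - 2·7^k.
Then c_{k+1} = 2·c_k - 10·7^k = 2·(-2^(k - 1) - 2·7^k) - 10·7^k = -2^k - 2·7^(k + 1) = -2^((k+1) - 1) - 2·7^(k+1),
which is the claimed formula at t = k+1.
By induction, the statement is established for all t ≥ 1.

c_t = -2^(t - 1) - 2·7^t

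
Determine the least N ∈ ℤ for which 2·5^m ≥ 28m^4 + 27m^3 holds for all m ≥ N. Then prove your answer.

N = 7

At m = 6: 31250 < 42120, so the inequality fails and N ≥ 7. We prove 2·5^m ≥ 28m^4 + 27m^3 for all m ≥ 7.
Base step (m = 7): 2·5^m = 156250 and 28m^4 + 27m^3 = 76489, so 156250 ≥ 76489.
Suppose the result is true for m = r, so 2·5^r ≥ 28r^4 + 27r^3.
Then 2·5^(r + 1) = 5·(2·5^r) ≥ 5·(28r^4 + 27r^3).
Also, for r ≥ 7 we have 5·(28r^4 + 27r^3) ≥ 28(r+1)^4 + 27(r+1)^3, since 5·(28r^4 + 27r^3) − (28(r+1)^4 + 27(r+1)^3) = 112r^4 - 4r^3 - 249r^2 - 193r - 55, which is nonnegative for all r ≥ 7.
Combining, 2·5^(r + 1) ≥ 28(r+1)^4 + 27(r+1)^3.
By induction, the statement is established for all m ≥ 7.
Hence the smallest such N is 7.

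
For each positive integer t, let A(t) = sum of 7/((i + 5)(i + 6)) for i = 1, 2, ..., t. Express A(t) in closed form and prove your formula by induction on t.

A(t) = 7t/(6(t + 6))

We claim A(t) = 7t/(6(t + 6)) for all t ≥ 1.
Base case (t = 1): A(1) = 1/6, and the closed form gives 1/6. They agree.
Suppose the result is true for t = i, so A(i) = 7i/(6(i + 6)).
Then A(i+1) = A(i) + (7/((i + 6)(i + 7))) = (7i/(6(i + 6))) + (7/((i + 6)(i + 7))).
Simplifying, A(i+1) = 7(i + 1)/(6(i + 7)) = 7(i+1)/(6((i+1) + 6)),
which is the closed form with t = i+1.
By the principle of mathematical induction, the result holds for all t ≥ 1.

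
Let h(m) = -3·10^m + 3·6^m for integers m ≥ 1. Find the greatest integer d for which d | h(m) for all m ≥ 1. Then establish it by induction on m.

d = 12

Computing the first values: h(1) = -12 and h(2) = -192; gcd(-12, -192) = 12, so d ≤ 12.
We prove 12 | -3·10^m + 3·6^m for all m ≥ 1 by induction on m.
Base case (m = 1): h(1) = -12 = 12·(-1), so 12 | h(1).
Inductive step: suppose the statement holds for some p ≥ 1, i.e. 12 | h(p). Then
h(p+1) − 10·h(p) = (-3·10^(p+1) + 3·6^(p+1)) − 10·(-3·10^p + 3·6^p) = (3)·6^p·(6 − 10) = (-12)·6^p. Since 12 | h(p) by the inductive hypothesis, 12 | 10·h(p); and 12 | -12 since -12 = 12·-1. Therefore 12 | h(p+1).
By the principle of mathematical induction, the result holds for all m ≥ 1.
Therefore the largest such d is 12.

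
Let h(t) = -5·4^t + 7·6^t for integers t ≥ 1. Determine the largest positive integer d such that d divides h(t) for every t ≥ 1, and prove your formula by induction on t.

Computing the first values: h(1) = 22 and h(2) = 172; gcd(22, 172) = 2, so d ≤ 2.
We prove 2 | -5·4^t + 7·6^t for all t ≥ 1 by induction on t.
For the base case t = 1: h(1) = 22 = 2·(11), so 2 | h(1).
Inductive step: suppose the statement holds for some i ≥ 1, i.e. 2 | h(i). Then
h(i+1) − 6·h(i) = (-5·4^(i+1) + 7·6^(i+1)) − 6·(-5·4^i + 7·6^i) = (-5)·4^i·(4 − 6) = (10)·4^i. Since 2 | h(i) by the inductive hypothesis, 2 | 6·h(i); and 2 | 10 since 10 = 2·5. Therefore 2 | h(i+1).
By induction, the statement is established for all t ≥ 1.
Therefore the largest such d is 2.

d = 2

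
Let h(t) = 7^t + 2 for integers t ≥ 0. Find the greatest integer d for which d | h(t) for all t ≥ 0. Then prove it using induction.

d = 3

Computing the first values: h(0) = 3 and h(1) = 9; gcd(3, 9) = 3, so d ≤ 3.
We prove 3 | 7^t + 2 for all t ≥ 0 by induction on t.
For the base case t = 0: h(0) = 3 = 3·(1), so 3 | h(0).
Inductive step: assume the claim holds for t = j, i.e. 3 | h(j). Then
h(j+1) = 7^(j+1) + 2 = 7·(7^j + 2) - 12 = 7·h(j) - 12. The first term is divisible by 3 by the inductive hypothesis, and -12 is divisible by 3. Hence 3 | h(j+1).
Hence, by induction on t, the claim holds for every t ≥ 0.
Therefore the largest such d is 3.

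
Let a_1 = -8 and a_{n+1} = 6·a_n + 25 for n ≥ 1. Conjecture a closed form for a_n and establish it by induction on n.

a_n = -3·6^(n - 1) - 5

Computing the first terms: a_1 = -8, a_2 = -23, a_3 = -113. This suggests a_n = -3·6^(n - 1) - 5.
When n = 1: the formula gives -8 = -8 = a_1.
For the inductive step, assume it holds for an arbitrary p ≥ 1, so a_p = -3·6^(p - 1) - 5.
Then a_{p+1} = 6·a_p + 25 = 6·(-3·6^(p - 1) - 5) + 25 = -3·6^p - 5 = -3·6^((p+1) - 1) - 5,
which is the claimed formula at n = p+1.
By induction, the statement is established for all n ≥ 1.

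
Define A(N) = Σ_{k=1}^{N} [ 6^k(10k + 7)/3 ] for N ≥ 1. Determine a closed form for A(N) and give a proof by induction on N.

We claim A(N) = 2·6^N(2N + 1) - 2 for all N ≥ 1.
When N = 1: A(1) = 34, and the closed form gives 34. They agree.
Inductive step: assume the claim holds for N = k, so A(k) = 2·6^k(2k + 1) - 2.
Then A(k+1) = A(k) + (6^k(20k + 34)) = (2·6^k(2k + 1) - 2) + (6^k(20k + 34)).
Simplifying, A(k+1) = 24·6^k·k + 36·6^k - 2 = 2·6^(k+1)(2(k+1) + 1) - 2,
which is the closed form with N = k+1.
By the principle of mathematical induction, the result holds for all N ≥ 1.

A(N) = 2·6^N(2N + 1) - 2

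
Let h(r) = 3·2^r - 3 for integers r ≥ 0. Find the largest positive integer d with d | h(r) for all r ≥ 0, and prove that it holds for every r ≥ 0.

d = 3

Computing the first values: h(0) = 0 and h(1) = 3; gcd(0, 3) = 3, so d ≤ 3.
We prove 3 | 3·2^r - 3 for all r ≥ 0 by induction on r.
Base case (r = 0): h(0) = 0 = 3·(0), so 3 | h(0).
Inductive step: assume the claim holds for r = m, i.e. 3 | h(m). Then
h(m+1) = 3·2^(m+1) - 3 = 2·(3·2^m - 3) + 3 = 2·h(m) + 3. The first term is divisible by 3 by the inductive hypothesis, and 3 is divisible by 3. Hence 3 | h(m+1).
This completes the induction.
Therefore the largest such d is 3.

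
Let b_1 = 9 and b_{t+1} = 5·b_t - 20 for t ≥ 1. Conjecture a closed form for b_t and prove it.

Computing the first terms: b_1 = 9, b_2 = 25, b_3 = 105. This suggests b_t = 4·5^(t - 1) + 5.
For the base case t = 1: the formula gives 9 = 9 = b_1.
For the inductive step, assume it holds for an arbitrary j ≥ 1, so b_j = 4·5^(j - 1) + 5.
Then b_{j+1} = 5·b_j - 20 = 5·(4·5^(j - 1) + 5) - 20 = 4·5^j + 5 = 4·5^((j+1) - 1) + 5,
which is the claimed formula at t = j+1.
Hence, by induction on t, the claim holds for every t ≥ 1.

b_t = 4·5^(t - 1) + 5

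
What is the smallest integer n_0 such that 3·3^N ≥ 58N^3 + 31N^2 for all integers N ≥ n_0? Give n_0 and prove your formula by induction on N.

At N = 8: 19683 < 31680, so the inequality fails and n_0 ≥ 9. We prove 3·3^N ≥ 58N^3 + 31N^2 for all N ≥ 9.
Base step (N = 9): 3·3^N = 59049 and 58N^3 + 31N^2 = 44793, so 59049 ≥ 44793.
Inductive step: suppose the statement holds for some i ≥ 9, so 3·3^i ≥ 58i^3 + 31i^2.
Then 3·3^(i + 1) = 3·(3·3^i) ≥ 3·(58i^3 + 31i^2).
Also, for i ≥ 9 we have 3·(58i^3 + 31i^2) ≥ 58(i+1)^3 + 31(i+1)^2, since 3·(58i^3 + 31i^2) − (58(i+1)^3 + 31(i+1)^2) = 116i^3 - 112i^2 - 236i - 89, which is nonnegative for all i ≥ 9.
Combining, 3·3^(i + 1) ≥ 58(i+1)^3 + 31(i+1)^2.
By induction, the statement is established for all N ≥ 9.
Hence the smallest such n_0 is 9.

n_0 = 9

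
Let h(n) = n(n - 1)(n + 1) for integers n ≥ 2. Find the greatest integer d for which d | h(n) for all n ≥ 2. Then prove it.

d = 6

Computing the first values: h(2) = 6 and h(3) = 24; gcd(6, 24) = 6, so d ≤ 6.
We prove 6 | n(n - 1)(n + 1) for all n ≥ 2 by induction on n.
Base step (n = 2): h(2) = 6 = 6·(1), so 6 | h(2).
Inductive step: assume the claim holds for n = i, i.e. 6 | h(i). Then
h(i+1) − h(i) = i·(i+1)·(i+2) − (i-1)·i·(i+1) = i·(i+1)·[(i+2) − (i-1)] = 3·i·(i+1). The product of 2 consecutive integers is divisible by (2)! = 2, so h(i+1) − h(i) is divisible by 3·2 = 6. By the inductive hypothesis 6 | h(i), hence 6 | h(i+1).
By induction, the statement is established for all n ≥ 2.
Therefore the largest such d is 6.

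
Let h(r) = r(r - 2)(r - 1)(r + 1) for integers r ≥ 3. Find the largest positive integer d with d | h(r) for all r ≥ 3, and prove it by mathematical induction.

Computing the first values: h(3) = 24 and h(4) = 120; gcd(24, 120) = 24, so d ≤ 24.
We prove 24 | r(r - 2)(r - 1)(r + 1) for all r ≥ 3 by induction on r.
When r = 3: h(3) = 24 = 24·(1), so 24 | h(3).
Suppose the result is true for r = k, i.e. 24 | h(k). Then
h(k+1) − h(k) = (k-1)·k·(k+1)·(k+2) − (k-2)·(k-1)·k·(k+1) = (k-1)·k·(k+1)·[(k+2) − (k-2)] = 4·(k-1)·k·(k+1). The product of 3 consecutive integers is divisible by (3)! = 6, so h(k+1) − h(k) is divisible by 4·6 = 24. By the inductive hypothesis 24 | h(k), hence 24 | h(k+1).
Hence, by induction on r, the claim holds for every r ≥ 3.
Therefore the largest such d is 24.

d = 24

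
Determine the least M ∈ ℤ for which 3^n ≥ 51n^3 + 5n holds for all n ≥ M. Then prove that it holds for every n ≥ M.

M = 10

At n = 9: 19683 < 37224, so the inequality fails and M ≥ 10. We prove 3^n ≥ 51n^3 + 5n for all n ≥ 10.
For the base case n = 10: 3^n = 59049 and 51n^3 + 5n = 51050, so 59049 ≥ 51050.
Suppose the result is true for n = r, so 3^r ≥ 51r^3 + 5r.
Then 3^(r + 1) = 3·(3^r) ≥ 3·(51r^3 + 5r).
Also, for r ≥ 10 we have 3·(51r^3 + 5r) ≥ 51(r+1)^3 + 5(r+1), since 3·(51r^3 + 5r) − (51(r+1)^3 + 5(r+1)) = 102r^3 - 153r^2 - 143r - 56, which is nonnegative for all r ≥ 10.
Combining, 3^(r + 1) ≥ 51(r+1)^3 + 5(r+1).
By induction, the statement is established for all n ≥ 10.
Hence the smallest such M is 10.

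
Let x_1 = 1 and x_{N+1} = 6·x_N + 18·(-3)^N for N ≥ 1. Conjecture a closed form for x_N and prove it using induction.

Computing the first terms: x_1 = 1, x_2 = -48, x_3 = -126. This suggests x_N = -2(-3)^N - 5·6^(N - 1).
For the base case N = 1: the formula gives 1 = 1 = x_1.
Suppose the result is true for N = k, so x_k = -2(-3)^k - 5·6^(k - 1).
Then x_{k+1} = 6·x_k + 18·(-3)^k = 6·(-2(-3)^k - 5·6^(k - 1)) + 18·(-3)^k = -2(-3)^(k + 1) - 5·6^k = -2(-3)^(k+1) - 5·6^((k+1) - 1),
which is the claimed formula at N = k+1.
By the principle of mathematical induction, the result holds for all N ≥ 1.

x_N = -2(-3)^N - 5·6^(N - 1)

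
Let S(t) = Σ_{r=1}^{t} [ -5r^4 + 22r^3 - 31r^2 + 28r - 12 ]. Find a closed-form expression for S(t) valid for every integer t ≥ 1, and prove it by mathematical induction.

We claim S(t) = -t(t - 3)(t^3 + t - 1) for all t ≥ 1.
For the base case t = 1: S(1) = 2, and the closed form gives 2. They agree.
Inductive step: assume the claim holds for t = r, so S(r) = r(-r^4 + 3r^3 - r^2 + 4r - 3).
Then S(r+1) = S(r) + (-5r^4 + 2r^3 + 5r^2 + 12r + 2) = (r(-r^4 + 3r^3 - r^2 + 4r - 3)) + (-5r^4 + 2r^3 + 5r^2 + 12r + 2).
Simplifying, S(r+1) = -(r - 2)(r + 1)(r^3 + 3r^2 + 4r + 1) = -(r+1)((r+1) - 3)((r+1)^3 + (r+1) - 1),
which is the closed form with t = r+1.
This completes the induction.

S(t) = -t(t - 3)(t^3 + t - 1)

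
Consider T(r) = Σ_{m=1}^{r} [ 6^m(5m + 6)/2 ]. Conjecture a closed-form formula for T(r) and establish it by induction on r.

T(r) = 3·6^r(r + 1) - 3

We claim T(r) = 3·6^r(r + 1) - 3 for all r ≥ 1.
When r = 1: T(1) = 33, and the closed form gives 33. They agree.
Inductive step: suppose the statement holds for some m ≥ 1, so T(m) = 3·6^m(m + 1) - 3.
Then T(m+1) = T(m) + (6^m(15m + 33)) = (3·6^m(m + 1) - 3) + (6^m(15m + 33)).
Simplifying, T(m+1) = 18·6^m·m + 36·6^m - 3 = 3·6^(m+1)((m+1) + 1) - 3,
which is the closed form with r = m+1.
Hence, by induction on r, the claim holds for every r ≥ 1.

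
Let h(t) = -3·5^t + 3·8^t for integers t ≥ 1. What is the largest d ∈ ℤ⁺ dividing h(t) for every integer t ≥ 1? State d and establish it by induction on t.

d = 9

Computing the first values: h(1) = 9 and h(2) = 117; gcd(9, 117) = 9, so d ≤ 9.
We prove 9 | -3·5^t + 3·8^t for all t ≥ 1 by induction on t.
Base step (t = 1): h(1) = 9 = 9·(1), so 9 | h(1).
Inductive step: assume the claim holds for t = m, i.e. 9 | h(m). Then
h(m+1) − 8·h(m) = (-3·5^(m+1) + 3·8^(m+1)) − 8·(-3·5^m + 3·8^m) = (-3)·5^m·(5 − 8) = (9)·5^m. Since 9 | h(m) by the inductive hypothesis, 9 | 8·h(m); and 9 | 9 since 9 = 9·1. Therefore 9 | h(m+1).
By induction, the statement is established for all t ≥ 1.
Therefore the largest such d is 9.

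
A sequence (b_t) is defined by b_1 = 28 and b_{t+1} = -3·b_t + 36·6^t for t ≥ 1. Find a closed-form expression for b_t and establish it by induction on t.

b_t = 4(-3)^(t - 1) + 4·6^t

Computing the first terms: b_1 = 28, b_2 = 132, b_3 = 900. This suggests b_t = 4(-3)^(t - 1) + 4·6^t.
Base step (t = 1): the formula gives 28 = 28 = b_1.
Inductive step: assume the claim holds for t = p, so b_p = 4(-3)^(p - 1) + 4·6^p.
Then b_{p+1} = -3·b_p + 36·6^p = -3·(4(-3)^(p - 1) + 4·6^p) + 36·6^p = 4(-3)^p + 4·6^(p + 1) = 4(-3)^((p+1) - 1) + 4·6^(p+1),
which is the claimed formula at t = p+1.
By induction, the statement is established for all t ≥ 1.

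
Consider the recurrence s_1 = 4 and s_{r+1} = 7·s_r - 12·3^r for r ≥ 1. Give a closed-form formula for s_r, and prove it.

s_r = 3^(r + 1) - 5·7^(r - 1)

Computing the first terms: s_1 = 4, s_2 = -8, s_3 = -164. This suggests s_r = 3^(r + 1) - 5·7^(r - 1).
For the base case r = 1: the formula gives 4 = 4 = s_1.
Inductive step: suppose the statement holds for some j ≥ 1, so s_j = 3^(j + 1) - 5·7^(j - 1).
Then s_{j+1} = 7·s_j - 12·3^j = 7·(3^(j + 1) - 5·7^(j - 1)) - 12·3^j = 3^(j + 2) - 5·7^j = 3^((j+1) + 1) - 5·7^((j+1) - 1),
which is the claimed formula at r = j+1.
Hence, by induction on r, the claim holds for every r ≥ 1.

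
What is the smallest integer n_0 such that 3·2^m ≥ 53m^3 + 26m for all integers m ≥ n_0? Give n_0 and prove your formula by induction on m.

At m = 16: 196608 < 217504, so the inequality fails and n_0 ≥ 17. We prove 3·2^m ≥ 53m^3 + 26m for all m ≥ 17.
Base step (m = 17): 3·2^m = 393216 and 53m^3 + 26m = 260831, so 393216 ≥ 260831.
Inductive step: assume the claim holds for m = r, so 3·2^r ≥ 53r^3 + 26r.
Then 3·2^(r + 1) = 2·(3·2^r) ≥ 2·(53r^3 + 26r).
Also, for r ≥ 17 we have 2·(53r^3 + 26r) ≥ 53(r+1)^3 + 26(r+1), since 2·(53r^3 + 26r) − (53(r+1)^3 + 26(r+1)) = 53r^3 - 159r^2 - 133r - 79, which is nonnegative for all r ≥ 17.
Combining, 3·2^(r + 1) ≥ 53(r+1)^3 + 26(r+1).
Hence, by induction on m, the claim holds for every m ≥ 17.
Hence the smallest such n_0 is 17.

n_0 = 17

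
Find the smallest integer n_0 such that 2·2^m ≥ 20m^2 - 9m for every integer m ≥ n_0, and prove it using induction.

At m = 9: 1024 < 1539, so the inequality fails and n_0 ≥ 10. We prove 2·2^m ≥ 20m^2 - 9m for all m ≥ 10.
Base step (m = 10): 2·2^m = 2048 and 20m^2 - 9m = 1910, so 2048 ≥ 1910.
Suppose the result is true for m = r, so 2·2^r ≥ 20r^2 - 9r.
Then 2·2^(r + 1) = 2·(2·2^r) ≥ 2·(20r^2 - 9r).
Also, for r ≥ 10 we have 2·(20r^2 - 9r) ≥ 20(r+1)^2 - 9(r+1), since 2·(20r^2 - 9r) − (20(r+1)^2 - 9(r+1)) = 20r^2 - 49r - 11, which is nonnegative for all r ≥ 10.
Combining, 2·2^(r + 1) ≥ 20(r+1)^2 - 9(r+1).
Hence, by induction on m, the claim holds for every m ≥ 10.
Hence the smallest such n_0 is 10.

n_0 = 10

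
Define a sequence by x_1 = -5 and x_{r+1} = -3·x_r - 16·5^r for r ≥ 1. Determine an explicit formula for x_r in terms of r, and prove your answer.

x_r = 5(-3)^(r - 1) - 2·5^r

Computing the first terms: x_1 = -5, x_2 = -65, x_3 = -205. This suggests x_r = 5(-3)^(r - 1) - 2·5^r.
For the base case r = 1: the formula gives -5 = -5 = x_1.
Inductive step: assume the claim holds for r = p, so x_p = 5(-3)^(p - 1) - 2·5^p.
Then x_{p+1} = -3·x_p - 16·5^p = -3·(5(-3)^(p - 1) - 2·5^p) - 16·5^p = 5(-3)^p - 2·5^(p + 1) = 5(-3)^((p+1) - 1) - 2·5^(p+1),
which is the claimed formula at r = p+1.
Hence, by induction on r, the claim holds for every r ≥ 1.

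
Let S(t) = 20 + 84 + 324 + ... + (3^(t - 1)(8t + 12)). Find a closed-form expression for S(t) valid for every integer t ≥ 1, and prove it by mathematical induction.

We claim S(t) = 4·3^t(t + 1) - 4 for all t ≥ 1.
When t = 1: S(1) = 20, and the closed form gives 20. They agree.
For the inductive step, assume it holds for an arbitrary j ≥ 1, so S(j) = 4·3^j(j + 1) - 4.
Then S(j+1) = S(j) + (3^j(8j + 20)) = (4·3^j(j + 1) - 4) + (3^j(8j + 20)).
Simplifying, S(j+1) = 12·3^j·j + 24·3^j - 4 = 4·3^(j+1)((j+1) + 1) - 4,
which is the closed form with t = j+1.
By the principle of mathematical induction, the result holds for all t ≥ 1.

S(t) = 4·3^t(t + 1) - 4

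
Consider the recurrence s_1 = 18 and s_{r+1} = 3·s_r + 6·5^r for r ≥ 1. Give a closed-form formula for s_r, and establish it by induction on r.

s_r = 3^r + 3·5^r

Computing the first terms: s_1 = 18, s_2 = 84, s_3 = 402. This suggests s_r = 3^r + 3·5^r.
Base case (r = 1): the formula gives 18 = 18 = s_1.
For the inductive step, assume it holds for an arbitrary p ≥ 1, so s_p = 3^p + 3·5^p.
Then s_{p+1} = 3·s_p + 6·5^p = 3·(3^p + 3·5^p) + 6·5^p = 3^(p + 1) + 3·5^(p + 1),
which is the claimed formula at r = p+1.
By induction, the statement is established for all r ≥ 1.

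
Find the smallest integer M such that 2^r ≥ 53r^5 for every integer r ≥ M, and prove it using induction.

M = 31

At r = 30: 1073741824 < 1287900000, so the inequality fails and M ≥ 31. We prove 2^r ≥ 53r^5 for all r ≥ 31.
For the base case r = 31: 2^r = 2147483648 and 53r^5 = 1517345003, so 2147483648 ≥ 1517345003.
For the inductive step, assume it holds for an arbitrary i ≥ 31, so 2^i ≥ 53i^5.
Then 2^(i + 1) = 2·(2^i) ≥ 2·(53i^5).
Also, for i ≥ 31 we have 2·(53i^5) ≥ 53(i+1)^5, since 2 ≥ (1 + 1/i)^5 for all i ≥ 31.
Combining, 2^(i + 1) ≥ 53(i+1)^5.
This completes the induction.
Hence the smallest such M is 31.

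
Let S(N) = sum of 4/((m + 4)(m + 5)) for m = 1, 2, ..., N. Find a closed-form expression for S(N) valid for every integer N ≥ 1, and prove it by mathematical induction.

We claim S(N) = 4N/(5(N + 5)) for all N ≥ 1.
Base step (N = 1): S(1) = 2/15, and the closed form gives 2/15. They agree.
Inductive step: assume the claim holds for N = m, so S(m) = 4m/(5(m + 5)).
Then S(m+1) = S(m) + (4/((m + 5)(m + 6))) = (4m/(5(m + 5))) + (4/((m + 5)(m + 6))).
Simplifying, S(m+1) = 4(m + 1)/(5(m + 6)) = 4(m+1)/(5((m+1) + 5)),
which is the closed form with N = m+1.
Hence, by induction on N, the claim holds for every N ≥ 1.

S(N) = 4N/(5(N + 5))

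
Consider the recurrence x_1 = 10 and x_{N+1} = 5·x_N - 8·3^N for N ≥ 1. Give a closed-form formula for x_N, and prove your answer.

x_N = 4·3^N - 2·5^(N - 1)

Computing the first terms: x_1 = 10, x_2 = 26, x_3 = 58. This suggests x_N = 4·3^N - 2·5^(N - 1).
For the base case N = 1: the formula gives 10 = 10 = x_1.
Inductive step: suppose the statement holds for some p ≥ 1, so x_p = 4·3^p - 2·5^(p - 1).
Then x_{p+1} = 5·x_p - 8·3^p = 5·(4·3^p - 2·5^(p - 1)) - 8·3^p = 4·3^(p + 1) - 2·5^p = 4·3^(p+1) - 2·5^((p+1) - 1),
which is the claimed formula at N = p+1.
By induction, the statement is established for all N ≥ 1.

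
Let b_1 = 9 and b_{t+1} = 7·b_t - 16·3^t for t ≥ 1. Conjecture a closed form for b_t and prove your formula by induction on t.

b_t = 4·3^t - 3·7^(t - 1)

Computing the first terms: b_1 = 9, b_2 = 15, b_3 = -39. This suggests b_t = 4·3^t - 3·7^(t - 1).
Base step (t = 1): the formula gives 9 = 9 = b_1.
Inductive step: assume the claim holds for t = k, so b_k = 4·3^k - 3·7^(k - 1).
Then b_{k+1} = 7·b_k - 16·3^k = 7·(4·3^k - 3·7^(k - 1)) - 16·3^k = 4·3^(k + 1) - 3·7^k = 4·3^(k+1) - 3·7^((k+1) - 1),
which is the claimed formula at t = k+1.
By induction, the statement is established for all t ≥ 1.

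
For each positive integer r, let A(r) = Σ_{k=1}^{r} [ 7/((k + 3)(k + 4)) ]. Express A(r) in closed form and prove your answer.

We claim A(r) = 7r/(4(r + 4)) for all r ≥ 1.
When r = 1: A(1) = 7/20, and the closed form gives 7/20. They agree.
For the inductive step, assume it holds for an arbitrary k ≥ 1, so A(k) = 7k/(4(k + 4)).
Then A(k+1) = A(k) + (7/((k + 4)(k + 5))) = (7k/(4(k + 4))) + (7/((k + 4)(k + 5))).
Simplifying, A(k+1) = 7(k + 1)/(4(k + 5)) = 7(k+1)/(4((k+1) + 4)),
which is the closed form with r = k+1.
This completes the induction.

A(r) = 7r/(4(r + 4))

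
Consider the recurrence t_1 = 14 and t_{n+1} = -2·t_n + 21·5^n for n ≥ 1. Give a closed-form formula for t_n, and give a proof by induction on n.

Computing the first terms: t_1 = 14, t_2 = 77, t_3 = 371. This suggests t_n = -(-2)^(n - 1) + 3·5^n.
When n = 1: the formula gives 14 = 14 = t_1.
Inductive step: suppose the statement holds for some r ≥ 1, so t_r = -(-2)^(r - 1) + 3·5^r.
Then t_{r+1} = -2·t_r + 21·5^r = -2·(-(-2)^(r - 1) + 3·5^r) + 21·5^r = -(-2)^r + 3·5^(r + 1) = -(-2)^((r+1) - 1) + 3·5^(r+1),
which is the claimed formula at n = r+1.
By induction, the statement is established for all n ≥ 1.

t_n = -(-2)^(n - 1) + 3·5^n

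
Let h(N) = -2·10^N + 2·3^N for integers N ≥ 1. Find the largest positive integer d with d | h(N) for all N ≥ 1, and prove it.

Computing the first values: h(1) = -14 and h(2) = -182; gcd(-14, -182) = 14, so d ≤ 14.
We prove 14 | -2·10^N + 2·3^N for all N ≥ 1 by induction on N.
When N = 1: h(1) = -14 = 14·(-1), so 14 | h(1).
For the inductive step, assume it holds for an arbitrary k ≥ 1, i.e. 14 | h(k). Then
h(k+1) − 10·h(k) = (-2·10^(k+1) + 2·3^(k+1)) − 10·(-2·10^k + 2·3^k) = (2)·3^k·(3 − 10) = (-14)·3^k. Since 14 | h(k) by the inductive hypothesis, 14 | 10·h(k); and 14 | -14 since -14 = 14·-1. Therefore 14 | h(k+1).
By the principle of mathematical induction, the result holds for all N ≥ 1.
Therefore the largest such d is 14.

d = 14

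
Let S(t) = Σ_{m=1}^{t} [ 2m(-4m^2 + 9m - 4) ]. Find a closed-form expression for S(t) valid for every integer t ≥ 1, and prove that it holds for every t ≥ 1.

S(t) = -t(t + 1)(2t^2 - 4t + 1)

We claim S(t) = -t(t + 1)(2t^2 - 4t + 1) for all t ≥ 1.
Base case (t = 1): S(1) = 2, and the closed form gives 2. They agree.
Suppose the result is true for t = m, so S(m) = m(-2m^3 + 2m^2 + 3m - 1).
Then S(m+1) = S(m) + (-8m^3 - 6m^2 + 4m + 2) = (m(-2m^3 + 2m^2 + 3m - 1)) + (-8m^3 - 6m^2 + 4m + 2).
Simplifying, S(m+1) = -(m + 1)(m + 2)(2m^2 - 1) = -(m+1)((m+1) + 1)(2(m+1)^2 - 4(m+1) + 1),
which is the closed form with t = m+1.
By induction, the statement is established for all t ≥ 1.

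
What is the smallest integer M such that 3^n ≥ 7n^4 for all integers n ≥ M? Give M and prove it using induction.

At n = 10: 59049 < 70000, so the inequality fails and M ≥ 11. We prove 3^n ≥ 7n^4 for all n ≥ 11.
Base step (n = 11): 3^n = 177147 and 7n^4 = 102487, so 177147 ≥ 102487.
Inductive step: suppose the statement holds for some m ≥ 11, so 3^m ≥ 7m^4.
Then 3^(m + 1) = 3·(3^m) ≥ 3·(7m^4).
Also, for m ≥ 11 we have 3·(7m^4) ≥ 7(m+1)^4, since 3 ≥ (1 + 1/m)^4 for all m ≥ 11.
Combining, 3^(m + 1) ≥ 7(m+1)^4.
Hence, by induction on n, the claim holds for every n ≥ 11.
Hence the smallest such M is 11.

M = 11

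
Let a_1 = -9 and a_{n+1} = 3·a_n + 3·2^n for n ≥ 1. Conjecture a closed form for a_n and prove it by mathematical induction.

a_n = -3·2^n - 3^n

Computing the first terms: a_1 = -9, a_2 = -21, a_3 = -51. This suggests a_n = -3·2^n - 3^n.
When n = 1: the formula gives -9 = -9 = a_1.
Suppose the result is true for n = j, so a_j = -3·2^j - 3^j.
Then a_{j+1} = 3·a_j + 3·2^j = 3·(-3·2^j - 3^j) + 3·2^j = -3·2^(j + 1) - 3^(j + 1),
which is the claimed formula at n = j+1.
By induction, the statement is established for all n ≥ 1.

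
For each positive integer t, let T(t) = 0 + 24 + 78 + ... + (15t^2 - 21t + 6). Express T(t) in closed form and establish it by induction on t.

We claim T(t) = t(t - 1)(5t + 2) for all t ≥ 1.
When t = 1: T(1) = 0, and the closed form gives 0. They agree.
Inductive step: suppose the statement holds for some j ≥ 1, so T(j) = j(5j^2 - 3j - 2).
Then T(j+1) = T(j) + (3j(5j + 3)) = (j(5j^2 - 3j - 2)) + (3j(5j + 3)).
Simplifying, T(j+1) = j(j + 1)(5j + 7) = (j+1)((j+1) - 1)(5(j+1) + 2),
which is the closed form with t = j+1.
Hence, by induction on t, the claim holds for every t ≥ 1.

T(t) = t(t - 1)(5t + 2)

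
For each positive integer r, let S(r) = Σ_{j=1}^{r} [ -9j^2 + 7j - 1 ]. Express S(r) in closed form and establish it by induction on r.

We claim S(r) = -r(3r^2 + r - 1) for all r ≥ 1.
For the base case r = 1: S(1) = -3, and the closed form gives -3. They agree.
Inductive step: suppose the statement holds for some j ≥ 1, so S(j) = j(-3j^2 - j + 1).
Then S(j+1) = S(j) + (7j - 9(j + 1)^2 + 6) = (j(-3j^2 - j + 1)) + (7j - 9(j + 1)^2 + 6).
Simplifying, S(j+1) = -(j + 1)(3j^2 + 7j + 3) = -(j+1)(3(j+1)^2 + (j+1) - 1),
which is the closed form with r = j+1.
By induction, the statement is established for all r ≥ 1.

S(r) = -r(3r^2 + r - 1)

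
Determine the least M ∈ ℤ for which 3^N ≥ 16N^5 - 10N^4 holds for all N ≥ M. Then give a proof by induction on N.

M = 15

At N = 14: 4782969 < 8221024, so the inequality fails and M ≥ 15. We prove 3^N ≥ 16N^5 - 10N^4 for all N ≥ 15.
When N = 15: 3^N = 14348907 and 16N^5 - 10N^4 = 11643750, so 14348907 ≥ 11643750.
Inductive step: suppose the statement holds for some i ≥ 15, so 3^i ≥ 16i^5 - 10i^4.
Then 3^(i + 1) = 3·(3^i) ≥ 3·(16i^5 - 10i^4).
Also, for i ≥ 15 we have 3·(16i^5 - 10i^4) ≥ 16(i+1)^5 - 10(i+1)^4, since 3·(16i^5 - 10i^4) − (16(i+1)^5 - 10(i+1)^4) = 32i^5 - 100i^4 - 120i^3 - 100i^2 - 40i - 6, which is nonnegative for all i ≥ 15.
Combining, 3^(i + 1) ≥ 16(i+1)^5 - 10(i+1)^4.
By induction, the statement is established for all N ≥ 15.
Hence the smallest such M is 15.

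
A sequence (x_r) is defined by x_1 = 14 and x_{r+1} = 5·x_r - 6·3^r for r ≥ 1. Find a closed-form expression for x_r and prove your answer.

Computing the first terms: x_1 = 14, x_2 = 52, x_3 = 206. This suggests x_r = 3^(r + 1) + 5^r.
Base step (r = 1): the formula gives 14 = 14 = x_1.
Inductive step: suppose the statement holds for some j ≥ 1, so x_j = 3^(j + 1) + 5^j.
Then x_{j+1} = 5·x_j - 6·3^j = 5·(3^(j + 1) + 5^j) - 6·3^j = 3^(j + 2) + 5^(j + 1) = 3^((j+1) + 1) + 5^(j+1),
which is the claimed formula at r = j+1.
This completes the induction.

x_r = 3^(r + 1) + 5^r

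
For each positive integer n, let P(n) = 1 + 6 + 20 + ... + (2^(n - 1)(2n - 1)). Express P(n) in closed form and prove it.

We claim P(n) = 2^n(2n - 3) + 3 for all n ≥ 1.
For the base case n = 1: P(1) = 1, and the closed form gives 1. They agree.
Suppose the result is true for n = j, so P(j) = 2^j(2j - 3) + 3.
Then P(j+1) = P(j) + (2^j(2j + 1)) = (2^j(2j - 3) + 3) + (2^j(2j + 1)).
Simplifying, P(j+1) = -2^(j + 1) + 2^(j + 2)j + 3 = 2^(j+1)(2(j+1) - 3) + 3,
which is the closed form with n = j+1.
By the principle of mathematical induction, the result holds for all n ≥ 1.

P(n) = 2^n(2n - 3) + 3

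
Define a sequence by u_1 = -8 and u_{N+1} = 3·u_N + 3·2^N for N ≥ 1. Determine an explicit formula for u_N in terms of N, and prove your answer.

Computing the first terms: u_1 = -8, u_2 = -18, u_3 = -42. This suggests u_N = -3·2^N - 2·3^(N - 1).
Base step (N = 1): the formula gives -8 = -8 = u_1.
Inductive step: suppose the statement holds for some m ≥ 1, so u_m = -3·2^m - 2·3^(m - 1).
Then u_{m+1} = 3·u_m + 3·2^m = 3·(-3·2^m - 2·3^(m - 1)) + 3·2^m = -3·2^(m + 1) - 2·3^m = -3·2^(m+1) - 2·3^((m+1) - 1),
which is the claimed formula at N = m+1.
By induction, the statement is established for all N ≥ 1.

u_N = -3·2^N - 2·3^(N - 1)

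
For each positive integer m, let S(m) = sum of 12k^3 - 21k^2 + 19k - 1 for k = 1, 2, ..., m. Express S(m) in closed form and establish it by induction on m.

S(m) = m(3m^3 - m^2 + 2m + 5)

We claim S(m) = m(3m^3 - m^2 + 2m + 5) for all m ≥ 1.
Base step (m = 1): S(1) = 9, and the closed form gives 9. They agree.
Inductive step: suppose the statement holds for some k ≥ 1, so S(k) = k(3k^3 - k^2 + 2k + 5).
Then S(k+1) = S(k) + (12k^3 + 15k^2 + 13k + 9) = (k(3k^3 - k^2 + 2k + 5)) + (12k^3 + 15k^2 + 13k + 9).
Simplifying, S(k+1) = (k + 1)(3k^3 + 8k^2 + 9k + 9) = (k+1)(3(k+1)^3 - (k+1)^2 + 2(k+1) + 5),
which is the closed form with m = k+1.
Hence, by induction on m, the claim holds for every m ≥ 1.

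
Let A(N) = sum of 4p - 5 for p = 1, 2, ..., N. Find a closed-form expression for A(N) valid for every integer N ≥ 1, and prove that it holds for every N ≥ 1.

A(N) = N(2N - 3)

We claim A(N) = N(2N - 3) for all N ≥ 1.
When N = 1: A(1) = -1, and the closed form gives -1. They agree.
Suppose the result is true for N = p, so A(p) = p(2p - 3).
Then A(p+1) = A(p) + (4p - 1) = (p(2p - 3)) + (4p - 1).
Simplifying, A(p+1) = (p + 1)(2p - 1) = (p+1)(2(p+1) - 3),
which is the closed form with N = p+1.
This completes the induction.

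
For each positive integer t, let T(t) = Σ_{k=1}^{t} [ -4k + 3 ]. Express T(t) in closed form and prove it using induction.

We claim T(t) = -t(2t - 1) for all t ≥ 1.
Base step (t = 1): T(1) = -1, and the closed form gives -1. They agree.
For the inductive step, assume it holds for an arbitrary k ≥ 1, so T(k) = k(-2k + 1).
Then T(k+1) = T(k) + (-4k - 1) = (k(-2k + 1)) + (-4k - 1).
Simplifying, T(k+1) = -(k + 1)(2k + 1) = -(k+1)(2(k+1) - 1),
which is the closed form with t = k+1.
By the principle of mathematical induction, the result holds for all t ≥ 1.

T(t) = -t(2t - 1)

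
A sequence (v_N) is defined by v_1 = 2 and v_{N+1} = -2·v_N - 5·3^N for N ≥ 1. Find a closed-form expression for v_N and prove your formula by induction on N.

v_N = 5(-2)^(N - 1) - 3^N

Computing the first terms: v_1 = 2, v_2 = -19, v_3 = -7. This suggests v_N = 5(-2)^(N - 1) - 3^N.
Base step (N = 1): the formula gives 2 = 2 = v_1.
Inductive step: assume the claim holds for N = p, so v_p = 5(-2)^(p - 1) - 3^p.
Then v_{p+1} = -2·v_p - 5·3^p = -2·(5(-2)^(p - 1) - 3^p) - 5·3^p = 5(-2)^p - 3^(p + 1) = 5(-2)^((p+1) - 1) - 3^(p+1),
which is the claimed formula at N = p+1.
By the principle of mathematical induction, the result holds for all N ≥ 1.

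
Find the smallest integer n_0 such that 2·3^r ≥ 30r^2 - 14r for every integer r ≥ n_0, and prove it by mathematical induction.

n_0 = 6

At r = 5: 486 < 680, so the inequality fails and n_0 ≥ 6. We prove 2·3^r ≥ 30r^2 - 14r for all r ≥ 6.
When r = 6: 2·3^r = 1458 and 30r^2 - 14r = 996, so 1458 ≥ 996.
For the inductive step, assume it holds for an arbitrary i ≥ 6, so 2·3^i ≥ 30i^2 - 14i.
Then 2·3^(i + 1) = 3·(2·3^i) ≥ 3·(30i^2 - 14i).
Also, for i ≥ 6 we have 3·(30i^2 - 14i) ≥ 30(i+1)^2 - 14(i+1), since 3·(30i^2 - 14i) − (30(i+1)^2 - 14(i+1)) = 60i^2 - 88i - 16, which is nonnegative for all i ≥ 6.
Combining, 2·3^(i + 1) ≥ 30(i+1)^2 - 14(i+1).
By the principle of mathematical induction, the result holds for all r ≥ 6.
Hence the smallest such n_0 is 6.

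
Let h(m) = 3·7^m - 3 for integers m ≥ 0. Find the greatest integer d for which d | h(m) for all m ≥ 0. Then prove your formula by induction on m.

Computing the first values: h(0) = 0 and h(1) = 18; gcd(0, 18) = 18, so d ≤ 18.
We prove 18 | 3·7^m - 3 for all m ≥ 0 by induction on m.
When m = 0: h(0) = 0 = 18·(0), so 18 | h(0).
For the inductive step, assume it holds for an arbitrary k ≥ 0, i.e. 18 | h(k). Then
h(k+1) = 3·7^(k+1) - 3 = 7·(3·7^k - 3) + 18 = 7·h(k) + 18. The first term is divisible by 18 by the inductive hypothesis, and 18 is divisible by 18. Hence 18 | h(k+1).
Hence, by induction on m, the claim holds for every m ≥ 0.
Therefore the largest such d is 18.

d = 18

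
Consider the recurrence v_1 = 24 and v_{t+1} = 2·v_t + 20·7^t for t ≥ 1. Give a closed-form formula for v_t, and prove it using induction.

v_t = -2^(t + 1) + 4·7^t

Computing the first terms: v_1 = 24, v_2 = 188, v_3 = 1356. This suggests v_t = -2^(t + 1) + 4·7^t.
When t = 1: the formula gives 24 = 24 = v_1.
Inductive step: assume the claim holds for t = j, so v_j = -2^(j + 1) + 4·7^j.
Then v_{j+1} = 2·v_j + 20·7^j = 2·(-2^(j + 1) + 4·7^j) + 20·7^j = -2^(j + 2) + 4·7^(j + 1) = -2^((j+1) + 1) + 4·7^(j+1),
which is the claimed formula at t = j+1.
By induction, the statement is established for all t ≥ 1.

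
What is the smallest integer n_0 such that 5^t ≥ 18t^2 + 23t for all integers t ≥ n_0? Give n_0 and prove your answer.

n_0 = 4

At t = 3: 125 < 231, so the inequality fails and n_0 ≥ 4. We prove 5^t ≥ 18t^2 + 23t for all t ≥ 4.
For the base case t = 4: 5^t = 625 and 18t^2 + 23t = 380, so 625 ≥ 380.
Inductive step: suppose the statement holds for some j ≥ 4, so 5^j ≥ 18j^2 + 23j.
Then 5^(j + 1) = 5·(5^j) ≥ 5·(18j^2 + 23j).
Also, for j ≥ 4 we have 5·(18j^2 + 23j) ≥ 18(j+1)^2 + 23(j+1), since 5·(18j^2 + 23j) − (18(j+1)^2 + 23(j+1)) = 72j^2 + 56j - 41, which is nonnegative for all j ≥ 4.
Combining, 5^(j + 1) ≥ 18(j+1)^2 + 23(j+1).
By induction, the statement is established for all t ≥ 4.
Hence the smallest such n_0 is 4.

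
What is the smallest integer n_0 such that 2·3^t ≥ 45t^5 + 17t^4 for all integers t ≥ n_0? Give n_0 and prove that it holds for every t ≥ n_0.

At t = 15: 28697814 < 35032500, so the inequality fails and n_0 ≥ 16. We prove 2·3^t ≥ 45t^5 + 17t^4 for all t ≥ 16.
Base step (t = 16): 2·3^t = 86093442 and 45t^5 + 17t^4 = 48300032, so 86093442 ≥ 48300032.
For the inductive step, assume it holds for an arbitrary i ≥ 16, so 2·3^i ≥ 45i^5 + 17i^4.
Then 2·3^(i + 1) = 3·(2·3^i) ≥ 3·(45i^5 + 17i^4).
Also, for i ≥ 16 we have 3·(45i^5 + 17i^4) ≥ 45(i+1)^5 + 17(i+1)^4, since 3·(45i^5 + 17i^4) − (45(i+1)^5 + 17(i+1)^4) = 90i^5 - 191i^4 - 518i^3 - 552i^2 - 293i - 62, which is nonnegative for all i ≥ 16.
Combining, 2·3^(i + 1) ≥ 45(i+1)^5 + 17(i+1)^4.
By the principle of mathematical induction, the result holds for all t ≥ 16.
Hence the smallest such n_0 is 16.

n_0 = 16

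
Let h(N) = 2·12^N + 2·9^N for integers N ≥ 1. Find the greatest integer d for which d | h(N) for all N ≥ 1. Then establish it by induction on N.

Computing the first values: h(1) = 42 and h(2) = 450; gcd(42, 450) = 6, so d ≤ 6.
We prove 6 | 2·12^N + 2·9^N for all N ≥ 1 by induction on N.
When N = 1: h(1) = 42 = 6·(7), so 6 | h(1).
For the inductive step, assume it holds for an arbitrary k ≥ 1, i.e. 6 | h(k). Then
h(k+1) − 12·h(k) = (2·12^(k+1) + 2·9^(k+1)) − 12·(2·12^k + 2·9^k) = (2)·9^k·(9 − 12) = (-6)·9^k. Since 6 | h(k) by the inductive hypothesis, 6 | 12·h(k); and 6 | -6 since -6 = 6·-1. Therefore 6 | h(k+1).
By the principle of mathematical induction, the result holds for all N ≥ 1.
Therefore the largest such d is 6.

d = 6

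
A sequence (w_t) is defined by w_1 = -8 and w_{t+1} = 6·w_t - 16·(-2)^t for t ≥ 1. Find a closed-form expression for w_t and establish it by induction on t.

Computing the first terms: w_1 = -8, w_2 = -16, w_3 = -160. This suggests w_t = -(-2)^(t + 1) - 4·6^(t - 1).
Base case (t = 1): the formula gives -8 = -8 = w_1.
For the inductive step, assume it holds for an arbitrary k ≥ 1, so w_k = -(-2)^(k + 1) - 4·6^(k - 1).
Then w_{k+1} = 6·w_k - 16·(-2)^k = 6·(-(-2)^(k + 1) - 4·6^(k - 1)) - 16·(-2)^k = -(-2)^(k + 2) - 4·6^k = -(-2)^((k+1) + 1) - 4·6^((k+1) - 1),
which is the claimed formula at t = k+1.
By induction, the statement is established for all t ≥ 1.

w_t = -(-2)^(t + 1) - 4·6^(t - 1)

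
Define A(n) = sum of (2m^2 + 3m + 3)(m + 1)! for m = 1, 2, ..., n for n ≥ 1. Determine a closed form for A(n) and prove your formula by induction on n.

A(n) = (2n + 1)(n + 2)! - 2

We claim A(n) = (2n + 1)(n + 2)! - 2 for all n ≥ 1.
Base step (n = 1): A(1) = 16, and the closed form gives 16. They agree.
Inductive step: suppose the statement holds for some m ≥ 1, so A(m) = (2m + 1)(m + 2)! - 2.
Then A(m+1) = A(m) + ((2m^2 + 7m + 8)(m + 2)!) = ((2m + 1)(m + 2)! - 2) + ((2m^2 + 7m + 8)(m + 2)!).
Simplifying, A(m+1) = (2(m+1) + 1)((m+1) + 2)! - 2,
which is the closed form with n = m+1.
Hence, by induction on n, the claim holds for every n ≥ 1.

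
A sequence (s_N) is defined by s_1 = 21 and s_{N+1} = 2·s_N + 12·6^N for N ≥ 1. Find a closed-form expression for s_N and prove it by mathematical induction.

s_N = 3·2^(N - 1) + 3·6^N

Computing the first terms: s_1 = 21, s_2 = 114, s_3 = 660. This suggests s_N = 3·2^(N - 1) + 3·6^N.
Base case (N = 1): the formula gives 21 = 21 = s_1.
For the inductive step, assume it holds for an arbitrary p ≥ 1, so s_p = 3·2^(p - 1) + 3·6^p.
Then s_{p+1} = 2·s_p + 12·6^p = 2·(3·2^(p - 1) + 3·6^p) + 12·6^p = 3·2^p + 3·6^(p + 1) = 3·2^((p+1) - 1) + 3·6^(p+1),
which is the claimed formula at N = p+1.
This completes the induction.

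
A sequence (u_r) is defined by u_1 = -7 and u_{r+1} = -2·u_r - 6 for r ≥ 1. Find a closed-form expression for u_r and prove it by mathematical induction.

u_r = -5(-2)^(r - 1) - 2

Computing the first terms: u_1 = -7, u_2 = 8, u_3 = -22. This suggests u_r = -5(-2)^(r - 1) - 2.
For the base case r = 1: the formula gives -7 = -7 = u_1.
Inductive step: assume the claim holds for r = m, so u_m = -5(-2)^(m - 1) - 2.
Then u_{m+1} = -2·u_m - 6 = -2·(-5(-2)^(m - 1) - 2) - 6 = -5(-2)^m - 2 = -5(-2)^((m+1) - 1) - 2,
which is the claimed formula at r = m+1.
This completes the induction.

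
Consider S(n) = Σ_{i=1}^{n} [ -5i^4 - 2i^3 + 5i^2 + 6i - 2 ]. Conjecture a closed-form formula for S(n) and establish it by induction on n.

We claim S(n) = -n(n^4 + 3n^3 + n^2 - 5n - 2) for all n ≥ 1.
When n = 1: S(1) = 2, and the closed form gives 2. They agree.
For the inductive step, assume it holds for an arbitrary i ≥ 1, so S(i) = i(-i^4 - 3i^3 - i^2 + 5i + 2).
Then S(i+1) = S(i) + (-5i^4 - 22i^3 - 31i^2 - 10i + 2) = (i(-i^4 - 3i^3 - i^2 + 5i + 2)) + (-5i^4 - 22i^3 - 31i^2 - 10i + 2).
Simplifying, S(i+1) = -(i + 1)(i^4 + 7i^3 + 16i^2 + 10i - 2) = -(i+1)((i+1)^4 + 3(i+1)^3 + (i+1)^2 - 5(i+1) - 2),
which is the closed form with n = i+1.
Hence, by induction on n, the claim holds for every n ≥ 1.

S(n) = -n(n^4 + 3n^3 + n^2 - 5n - 2)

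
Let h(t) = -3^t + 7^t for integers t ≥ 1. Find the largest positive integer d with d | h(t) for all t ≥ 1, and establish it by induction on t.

d = 4

Computing the first values: h(1) = 4 and h(2) = 40; gcd(4, 40) = 4, so d ≤ 4.
We prove 4 | -3^t + 7^t for all t ≥ 1 by induction on t.
For the base case t = 1: h(1) = 4 = 4·(1), so 4 | h(1).
For the inductive step, assume it holds for an arbitrary i ≥ 1, i.e. 4 | h(i). Then
7^{i+1} − 3^{i+1} = 7·7^i − 3·3^i = 7·(7^i − 3^i) + (4)·3^i. The first term is divisible by 4 by the inductive hypothesis, and the second term (4)·3^i is divisible by 4 since 4 | 4. Hence 4 | h(i+1).
This completes the induction.
Therefore the largest such d is 4.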